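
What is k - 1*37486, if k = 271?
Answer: -37215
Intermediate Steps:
k - 1*37486 = 271 - 1*37486 = 271 - 37486 = -37215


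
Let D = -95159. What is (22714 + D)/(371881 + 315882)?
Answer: -72445/687763 ≈ -0.10533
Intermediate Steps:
(22714 + D)/(371881 + 315882) = (22714 - 95159)/(371881 + 315882) = -72445/687763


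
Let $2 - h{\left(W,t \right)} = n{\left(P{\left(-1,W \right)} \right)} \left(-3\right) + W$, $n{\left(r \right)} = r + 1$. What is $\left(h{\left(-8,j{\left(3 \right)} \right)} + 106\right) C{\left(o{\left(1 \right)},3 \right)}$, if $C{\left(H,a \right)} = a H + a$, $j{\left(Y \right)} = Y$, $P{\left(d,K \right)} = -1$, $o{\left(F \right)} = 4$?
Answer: $1740$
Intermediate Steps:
$n{\left(r \right)} = 1 + r$
$h{\left(W,t \right)} = 2 - W$ ($h{\left(W,t \right)} = 2 - \left(\left(1 - 1\right) \left(-3\right) + W\right) = 2 - \left(0 \left(-3\right) + W\right) = 2 - \left(0 + W\right) = 2 - W$)
$C{\left(H,a \right)} = a + H a$ ($C{\left(H,a \right)} = H a + a = a + H a$)
$\left(h{\left(-8,j{\left(3 \right)} \right)} + 106\right) C{\left(o{\left(1 \right)},3 \right)} = \left(\left(2 - -8\right) + 106\right) 3 \left(1 + 4\right) = \left(\left(2 + 8\right) + 106\right) 3 \cdot 5 = \left(10 + 106\right) 15 = 116 \cdot 15 = 1740$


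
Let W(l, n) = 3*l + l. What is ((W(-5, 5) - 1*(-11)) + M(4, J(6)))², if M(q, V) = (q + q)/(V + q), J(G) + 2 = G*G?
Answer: 27889/361 ≈ 77.255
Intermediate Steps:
J(G) = -2 + G² (J(G) = -2 + G*G = -2 + G²)
M(q, V) = 2*q/(V + q) (M(q, V) = (2*q)/(V + q) = 2*q/(V + q))
W(l, n) = 4*l
((W(-5, 5) - 1*(-11)) + M(4, J(6)))² = ((4*(-5) - 1*(-11)) + 2*4/((-2 + 6²) + 4))² = ((-20 + 11) + 2*4/((-2 + 36) + 4))² = (-9 + 2*4/(34 + 4))² = (-9 + 2*4/38)² = (-9 + 2*4*(1/38))² = (-9 + 4/19)² = (-167/19)² = 27889/361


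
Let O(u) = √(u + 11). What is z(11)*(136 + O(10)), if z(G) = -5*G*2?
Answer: -14960 - 110*√21 ≈ -15464.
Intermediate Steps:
z(G) = -10*G
O(u) = √(11 + u)
z(11)*(136 + O(10)) = (-10*11)*(136 + √(11 + 10)) = -110*(136 + √21) = -14960 - 110*√21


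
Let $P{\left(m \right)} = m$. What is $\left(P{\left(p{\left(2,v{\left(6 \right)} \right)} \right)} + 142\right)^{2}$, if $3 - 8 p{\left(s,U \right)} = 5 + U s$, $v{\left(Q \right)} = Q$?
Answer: $\frac{314721}{16} \approx 19670.0$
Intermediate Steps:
$p{\left(s,U \right)} = - \frac{1}{4} - \frac{U s}{8}$ ($p{\left(s,U \right)} = \frac{3}{8} - \frac{5 + U s}{8} = \frac{3}{8} - \left(\frac{5}{8} + \frac{U s}{8}\right) = - \frac{1}{4} - \frac{U s}{8}$)
$\left(P{\left(p{\left(2,v{\left(6 \right)} \right)} \right)} + 142\right)^{2} = \left(\left(- \frac{1}{4} - \frac{3}{4} \cdot 2\right) + 142\right)^{2} = \left(\left(- \frac{1}{4} - \frac{3}{2}\right) + 142\right)^{2} = \left(- \frac{7}{4} + 142\right)^{2} = \left(\frac{561}{4}\right)^{2} = \frac{314721}{16}$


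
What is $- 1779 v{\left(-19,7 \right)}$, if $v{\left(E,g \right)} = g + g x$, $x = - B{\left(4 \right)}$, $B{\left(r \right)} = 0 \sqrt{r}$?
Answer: $-12453$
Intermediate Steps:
$B{\left(r \right)} = 0$
$x = 0$ ($x = \left(-1\right) 0 = 0$)
$v{\left(E,g \right)} = g$ ($v{\left(E,g \right)} = g + g 0 = g + 0 = g$)
$- 1779 v{\left(-19,7 \right)} = \left(-1779\right) 7 = -12453$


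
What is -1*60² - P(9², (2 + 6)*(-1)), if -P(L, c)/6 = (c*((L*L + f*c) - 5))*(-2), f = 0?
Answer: 625776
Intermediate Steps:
P(L, c) = 12*c*(-5 + L²) (P(L, c) = -6*c*((L*L + 0*c) - 5)*(-2) = -6*c*((L² + 0) - 5)*(-2) = -6*c*(L² - 5)*(-2) = -6*c*(-5 + L²)*(-2) = -(-12)*c*(-5 + L²) = 12*c*(-5 + L²))
-1*60² - P(9², (2 + 6)*(-1)) = -1*60² - 12*(2 + 6)*(-1)*(-5 + (9²)²) = -1*3600 - 12*8*(-1)*(-5 + 81²) = -3600 - 12*(-8)*(-5 + 6561) = -3600 - 12*(-8)*6556 = -3600 - 1*(-629376) = -3600 + 629376 = 625776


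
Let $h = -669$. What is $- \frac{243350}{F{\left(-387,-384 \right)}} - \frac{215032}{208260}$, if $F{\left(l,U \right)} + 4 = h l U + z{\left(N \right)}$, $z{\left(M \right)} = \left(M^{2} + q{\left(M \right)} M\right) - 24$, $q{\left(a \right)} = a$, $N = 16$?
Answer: $- \frac{2665928616697}{2588106061710} \approx -1.0301$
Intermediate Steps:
$z{\left(M \right)} = -24 + 2 M^{2}$ ($z{\left(M \right)} = \left(M^{2} + M M\right) - 24 = \left(M^{2} + M^{2}\right) - 24 = 2 M^{2} - 24 = -24 + 2 M^{2}$)
$F{\left(l,U \right)} = 484 - 669 U l$ ($F{\left(l,U \right)} = -4 - \left(24 - 512 - - 669 l U\right) = -4 - \left(-488 + 669 U l\right) = 484 - 669 U l$)
$- \frac{243350}{F{\left(-387,-384 \right)}} - \frac{215032}{208260} = - \frac{243350}{484 - \left(-256896\right) \left(-387\right)} - \frac{215032}{208260} = - \frac{243350}{484 - 99418752} - \frac{53758}{52065} = - \frac{243350}{-99418268} - \frac{53758}{52065} = \left(-243350\right) \left(- \frac{1}{99418268}\right) - \frac{53758}{52065} = \frac{121675}{49709134} - \frac{53758}{52065} = - \frac{2665928616697}{2588106061710}$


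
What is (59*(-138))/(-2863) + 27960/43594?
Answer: 217495914/62404811 ≈ 3.4852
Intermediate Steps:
(59*(-138))/(-2863) + 27960/43594 = -8142*(-1/2863) + 27960*(1/43594) = 8142/2863 + 13980/21797 = 217495914/62404811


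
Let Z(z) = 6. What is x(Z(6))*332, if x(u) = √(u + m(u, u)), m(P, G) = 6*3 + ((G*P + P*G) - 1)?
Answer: 332*√95 ≈ 3235.9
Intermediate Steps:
m(P, G) = 17 + 2*G*P (m(P, G) = 18 + ((G*P + G*P) - 1) = 18 + (2*G*P - 1) = 18 + (-1 + 2*G*P) = 17 + 2*G*P)
x(u) = √(17 + u + 2*u²) (x(u) = √(u + (17 + 2*u*u)) = √(u + (17 + 2*u²)) = √(17 + u + 2*u²))
x(Z(6))*332 = √(17 + 6 + 2*6²)*332 = √(17 + 6 + 2*36)*332 = √(17 + 6 + 72)*332 = √95*332 = 332*√95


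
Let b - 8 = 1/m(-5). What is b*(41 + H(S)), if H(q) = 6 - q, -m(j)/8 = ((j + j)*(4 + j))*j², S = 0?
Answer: 751953/2000 ≈ 375.98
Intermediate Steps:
m(j) = -16*j³*(4 + j) (m(j) = -8*(j + j)*(4 + j)*j² = -8*(2*j)*(4 + j)*j² = -8*2*j*(4 + j)*j² = -16*j³*(4 + j))
b = 15999/2000 (b = 8 + 1/(16*(-5)³*(-4 - 1*(-5))) = 8 + 1/(16*(-125)*(-4 + 5)) = 8 + 1/(16*(-125)*1) = 8 + 1/(-2000) = 8 - 1/2000 = 15999/2000 ≈ 7.9995)
b*(41 + H(S)) = 15999*(41 + (6 - 1*0))/2000 = 15999*(41 + (6 + 0))/2000 = 15999*(41 + 6)/2000 = (15999/2000)*47 = 751953/2000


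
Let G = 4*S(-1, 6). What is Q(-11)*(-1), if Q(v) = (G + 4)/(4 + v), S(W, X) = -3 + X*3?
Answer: 64/7 ≈ 9.1429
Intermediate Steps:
S(W, X) = -3 + 3*X
G = 60 (G = 4*(-3 + 3*6) = 4*(-3 + 18) = 4*15 = 60)
Q(v) = 64/(4 + v) (Q(v) = (60 + 4)/(4 + v) = 64/(4 + v))
Q(-11)*(-1) = (64/(4 - 11))*(-1) = (64/(-7))*(-1) = (64*(-⅐))*(-1) = -64/7*(-1) = 64/7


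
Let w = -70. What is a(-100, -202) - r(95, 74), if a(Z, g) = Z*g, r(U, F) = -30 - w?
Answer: 20160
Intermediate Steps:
r(U, F) = 40 (r(U, F) = -30 - 1*(-70) = -30 + 70 = 40)
a(-100, -202) - r(95, 74) = -100*(-202) - 1*40 = 20200 - 40 = 20160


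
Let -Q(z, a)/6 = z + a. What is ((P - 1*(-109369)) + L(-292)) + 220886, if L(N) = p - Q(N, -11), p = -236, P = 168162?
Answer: 496363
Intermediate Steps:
Q(z, a) = -6*a - 6*z (Q(z, a) = -6*(z + a) = -6*(a + z) = -6*a - 6*z)
L(N) = -302 + 6*N (L(N) = -236 - (-6*(-11) - 6*N) = -236 - (66 - 6*N) = -236 + (-66 + 6*N) = -302 + 6*N)
((P - 1*(-109369)) + L(-292)) + 220886 = ((168162 - 1*(-109369)) + (-302 + 6*(-292))) + 220886 = ((168162 + 109369) + (-302 - 1752)) + 220886 = (277531 - 2054) + 220886 = 275477 + 220886 = 496363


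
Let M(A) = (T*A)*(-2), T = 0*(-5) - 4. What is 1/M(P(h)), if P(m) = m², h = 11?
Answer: 1/968 ≈ 0.0010331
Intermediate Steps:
T = -4 (T = 0 - 4 = -4)
M(A) = 8*A (M(A) = -4*A*(-2) = 8*A)
1/M(P(h)) = 1/(8*11²) = 1/(8*121) = 1/968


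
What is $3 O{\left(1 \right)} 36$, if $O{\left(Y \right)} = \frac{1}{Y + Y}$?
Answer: $54$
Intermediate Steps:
$O{\left(Y \right)} = \frac{1}{2 Y}$
$3 O{\left(1 \right)} 36 = 3 \frac{1}{2 \cdot 1} \cdot 36 = 3 \cdot \frac{1}{2} \cdot 1 \cdot 36 = 3 \cdot \frac{1}{2} \cdot 36 = \frac{3}{2} \cdot 36 = 54$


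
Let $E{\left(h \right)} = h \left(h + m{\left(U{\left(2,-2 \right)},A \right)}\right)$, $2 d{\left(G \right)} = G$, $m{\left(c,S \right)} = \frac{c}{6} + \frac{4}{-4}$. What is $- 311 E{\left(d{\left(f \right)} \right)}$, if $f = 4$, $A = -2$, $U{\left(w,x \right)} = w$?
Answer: $- \frac{2488}{3} \approx -829.33$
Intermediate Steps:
$m{\left(c,S \right)} = -1 + \frac{c}{6}$ ($m{\left(c,S \right)} = c \frac{1}{6} + 4 \left(- \frac{1}{4}\right) = \frac{c}{6} - 1 = -1 + \frac{c}{6}$)
$d{\left(G \right)} = \frac{G}{2}$
$E{\left(h \right)} = h \left(- \frac{2}{3} + h\right)$ ($E{\left(h \right)} = h \left(h + \left(-1 + \frac{1}{6} \cdot 2\right)\right) = h \left(h + \left(-1 + \frac{1}{3}\right)\right) = h \left(h - \frac{2}{3}\right) = h \left(- \frac{2}{3} + h\right)$)
$- 311 E{\left(d{\left(f \right)} \right)} = - 311 \frac{\frac{1}{2} \cdot 4 \left(-2 + 3 \cdot \frac{1}{2} \cdot 4\right)}{3} = - 311 \cdot \frac{1}{3} \cdot 2 \left(-2 + 3 \cdot 2\right) = - 311 \cdot \frac{1}{3} \cdot 2 \left(-2 + 6\right) = - 311 \cdot \frac{1}{3} \cdot 2 \cdot 4 = \left(-311\right) \frac{8}{3} = - \frac{2488}{3}$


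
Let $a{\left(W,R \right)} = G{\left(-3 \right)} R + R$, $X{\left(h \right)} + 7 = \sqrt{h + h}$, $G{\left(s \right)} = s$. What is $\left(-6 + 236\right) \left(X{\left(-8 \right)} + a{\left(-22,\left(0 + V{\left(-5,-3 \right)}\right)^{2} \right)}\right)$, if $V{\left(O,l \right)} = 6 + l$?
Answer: $-5750 + 920 i \approx -5750.0 + 920.0 i$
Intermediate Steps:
$X{\left(h \right)} = -7 + \sqrt{2} \sqrt{h}$ ($X{\left(h \right)} = -7 + \sqrt{h + h} = -7 + \sqrt{2 h} = -7 + \sqrt{2} \sqrt{h}$)
$a{\left(W,R \right)} = - 2 R$ ($a{\left(W,R \right)} = - 3 R + R = - 2 R$)
$\left(-6 + 236\right) \left(X{\left(-8 \right)} + a{\left(-22,\left(0 + V{\left(-5,-3 \right)}\right)^{2} \right)}\right) = \left(-6 + 236\right) \left(\left(-7 + \sqrt{2} \sqrt{-8}\right) - 2 \left(0 + \left(6 - 3\right)\right)^{2}\right) = 230 \left(\left(-7 + \sqrt{2} \cdot 2 i \sqrt{2}\right) - 2 \left(0 + 3\right)^{2}\right) = 230 \left(\left(-7 + 4 i\right) - 2 \cdot 3^{2}\right) = 230 \left(\left(-7 + 4 i\right) - 18\right) = 230 \left(-25 + 4 i\right) = -5750 + 920 i$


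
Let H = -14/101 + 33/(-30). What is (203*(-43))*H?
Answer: 10919979/1010 ≈ 10812.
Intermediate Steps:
H = -1251/1010 (H = -14*1/101 + 33*(-1/30) = -14/101 - 11/10 = -1251/1010 ≈ -1.2386)
(203*(-43))*H = (203*(-43))*(-1251/1010) = -8729*(-1251/1010) = 10919979/1010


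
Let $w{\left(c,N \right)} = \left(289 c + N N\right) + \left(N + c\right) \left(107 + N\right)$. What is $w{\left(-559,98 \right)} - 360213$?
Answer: $-606665$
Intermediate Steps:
$w{\left(c,N \right)} = N^{2} + 289 c + \left(107 + N\right) \left(N + c\right)$ ($w{\left(c,N \right)} = \left(289 c + N^{2}\right) + \left(107 + N\right) \left(N + c\right) = \left(N^{2} + 289 c\right) + \left(107 + N\right) \left(N + c\right) = N^{2} + 289 c + \left(107 + N\right) \left(N + c\right)$)
$w{\left(-559,98 \right)} - 360213 = \left(2 \cdot 98^{2} + 107 \cdot 98 + 396 \left(-559\right) + 98 \left(-559\right)\right) - 360213 = \left(2 \cdot 9604 + 10486 - 221364 - 54782\right) - 360213 = \left(19208 + 10486 - 221364 - 54782\right) - 360213 = -246452 - 360213 = -606665$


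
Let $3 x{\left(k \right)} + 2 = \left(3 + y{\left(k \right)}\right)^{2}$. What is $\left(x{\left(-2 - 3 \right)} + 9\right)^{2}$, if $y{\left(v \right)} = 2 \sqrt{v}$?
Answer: $- \frac{524}{9} + \frac{112 i \sqrt{5}}{3} \approx -58.222 + 83.48 i$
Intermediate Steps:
$x{\left(k \right)} = - \frac{2}{3} + \frac{\left(3 + 2 \sqrt{k}\right)^{2}}{3}$
$\left(x{\left(-2 - 3 \right)} + 9\right)^{2} = \left(\left(- \frac{2}{3} + \frac{\left(3 + 2 \sqrt{-2 - 3}\right)^{2}}{3}\right) + 9\right)^{2} = \left(\left(- \frac{2}{3} + \frac{\left(3 + 2 \sqrt{-5}\right)^{2}}{3}\right) + 9\right)^{2} = \left(\left(- \frac{2}{3} + \frac{\left(3 + 2 i \sqrt{5}\right)^{2}}{3}\right) + 9\right)^{2} = \left(\frac{25}{3} + \frac{\left(3 + 2 i \sqrt{5}\right)^{2}}{3}\right)^{2}$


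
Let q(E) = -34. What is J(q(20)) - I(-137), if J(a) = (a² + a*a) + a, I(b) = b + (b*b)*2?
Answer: -35123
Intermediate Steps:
I(b) = b + 2*b² (I(b) = b + b²*2 = b + 2*b²)
J(a) = a + 2*a² (J(a) = (a² + a²) + a = 2*a² + a = a + 2*a²)
J(q(20)) - I(-137) = -34*(1 + 2*(-34)) - (-137)*(1 + 2*(-137)) = -34*(1 - 68) - (-137)*(1 - 274) = -34*(-67) - (-137)*(-273) = 2278 - 1*37401 = 2278 - 37401 = -35123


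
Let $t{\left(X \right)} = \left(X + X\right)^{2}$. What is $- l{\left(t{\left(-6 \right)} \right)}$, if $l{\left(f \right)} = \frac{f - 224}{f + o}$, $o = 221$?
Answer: $\frac{16}{73} \approx 0.21918$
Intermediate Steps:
$t{\left(X \right)} = 4 X^{2}$ ($t{\left(X \right)} = \left(2 X\right)^{2} = 4 X^{2}$)
$l{\left(f \right)} = \frac{-224 + f}{221 + f}$ ($l{\left(f \right)} = \frac{f - 224}{f + 221} = \frac{-224 + f}{221 + f}$)
$- l{\left(t{\left(-6 \right)} \right)} = - \frac{-224 + 4 \left(-6\right)^{2}}{221 + 4 \left(-6\right)^{2}} = - \frac{-224 + 4 \cdot 36}{221 + 4 \cdot 36} = - \frac{-224 + 144}{221 + 144} = - \frac{-80}{365} = \left(-1\right) \left(- \frac{16}{73}\right) = \frac{16}{73}$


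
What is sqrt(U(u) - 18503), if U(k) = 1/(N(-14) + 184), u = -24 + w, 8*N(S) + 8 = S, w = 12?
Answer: 3*I*sqrt(43225051)/145 ≈ 136.03*I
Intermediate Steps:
N(S) = -1 + S/8
u = -12 (u = -24 + 12 = -12)
U(k) = 4/725 (U(k) = 1/((-1 + (1/8)*(-14)) + 184) = 1/((-1 - 7/4) + 184) = 1/(-11/4 + 184) = 1/(725/4) = 4/725)
sqrt(U(u) - 18503) = sqrt(4/725 - 18503) = sqrt(-13414671/725) = 3*I*sqrt(43225051)/145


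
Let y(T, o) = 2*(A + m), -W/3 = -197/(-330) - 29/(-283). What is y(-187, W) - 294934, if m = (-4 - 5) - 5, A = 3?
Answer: -294956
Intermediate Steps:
W = -65321/31130 (W = -3*(-197/(-330) - 29/(-283)) = -3*(-197*(-1/330) - 29*(-1/283)) = -3*(197/330 + 29/283) = -3*65321/93390 = -65321/31130 ≈ -2.0983)
m = -14 (m = -9 - 5 = -14)
y(T, o) = -22 (y(T, o) = 2*(3 - 14) = 2*(-11) = -22)
y(-187, W) - 294934 = -22 - 294934 = -294956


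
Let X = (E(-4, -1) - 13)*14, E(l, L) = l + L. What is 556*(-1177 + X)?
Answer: -794524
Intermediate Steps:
E(l, L) = L + l
X = -252 (X = ((-1 - 4) - 13)*14 = (-5 - 13)*14 = -18*14 = -252)
556*(-1177 + X) = 556*(-1177 - 252) = 556*(-1429) = -794524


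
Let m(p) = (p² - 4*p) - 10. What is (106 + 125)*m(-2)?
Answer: 462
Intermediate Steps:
m(p) = -10 + p² - 4*p
(106 + 125)*m(-2) = (106 + 125)*(-10 + (-2)² - 4*(-2)) = 231*(-10 + 4 + 8) = 231*2 = 462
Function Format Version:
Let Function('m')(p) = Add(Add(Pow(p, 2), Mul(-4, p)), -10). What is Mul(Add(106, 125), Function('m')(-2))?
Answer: 462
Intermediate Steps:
Function('m')(p) = Add(-10, Pow(p, 2), Mul(-4, p))
Mul(Add(106, 125), Function('m')(-2)) = Mul(Add(106, 125), Add(-10, Pow(-2, 2), Mul(-4, -2))) = Mul(231, Add(-10, 4, 8)) = Mul(231, 2) = 462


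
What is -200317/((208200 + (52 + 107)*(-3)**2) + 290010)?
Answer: -200317/499641 ≈ -0.40092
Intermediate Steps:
-200317/((208200 + (52 + 107)*(-3)**2) + 290010) = -200317/((208200 + 159*9) + 290010) = -200317/((208200 + 1431) + 290010) = -200317/(209631 + 290010) = -200317/499641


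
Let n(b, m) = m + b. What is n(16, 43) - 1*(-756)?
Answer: 815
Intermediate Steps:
n(b, m) = b + m
n(16, 43) - 1*(-756) = (16 + 43) - 1*(-756) = 59 + 756 = 815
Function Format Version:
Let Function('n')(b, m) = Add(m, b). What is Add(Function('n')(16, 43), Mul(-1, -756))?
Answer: 815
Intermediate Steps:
Function('n')(b, m) = Add(b, m)
Add(Function('n')(16, 43), Mul(-1, -756)) = Add(Add(16, 43), Mul(-1, -756)) = Add(59, 756) = 815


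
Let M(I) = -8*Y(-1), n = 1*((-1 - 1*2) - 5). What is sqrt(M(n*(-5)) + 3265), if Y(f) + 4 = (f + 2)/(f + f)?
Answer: sqrt(3301) ≈ 57.454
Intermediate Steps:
Y(f) = -4 + (2 + f)/(2*f) (Y(f) = -4 + (f + 2)/(f + f) = -4 + (2 + f)/((2*f)) = -4 + (2 + f)*(1/(2*f)) = -4 + (2 + f)/(2*f))
n = -8 (n = 1*((-1 - 2) - 5) = 1*(-3 - 5) = 1*(-8) = -8)
M(I) = 36 (M(I) = -8*(-7/2 + 1/(-1)) = -8*(-7/2 - 1) = -8*(-9/2) = 36)
sqrt(M(n*(-5)) + 3265) = sqrt(36 + 3265) = sqrt(3301)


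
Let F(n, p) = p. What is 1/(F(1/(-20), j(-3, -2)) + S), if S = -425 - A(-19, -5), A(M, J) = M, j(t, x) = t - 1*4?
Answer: -1/413 ≈ -0.0024213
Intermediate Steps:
j(t, x) = -4 + t (j(t, x) = t - 4 = -4 + t)
S = -406 (S = -425 - 1*(-19) = -425 + 19 = -406)
1/(F(1/(-20), j(-3, -2)) + S) = 1/((-4 - 3) - 406) = 1/(-7 - 406) = 1/(-413) = -1/413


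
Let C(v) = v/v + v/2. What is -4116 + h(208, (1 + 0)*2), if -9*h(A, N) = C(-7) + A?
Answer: -24833/6 ≈ -4138.8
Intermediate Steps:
C(v) = 1 + v/2 (C(v) = 1 + v*(1/2) = 1 + v/2)
h(A, N) = 5/18 - A/9 (h(A, N) = -((1 + (1/2)*(-7)) + A)/9 = -((1 - 7/2) + A)/9 = -(-5/2 + A)/9 = 5/18 - A/9)
-4116 + h(208, (1 + 0)*2) = -4116 + (5/18 - 1/9*208) = -4116 + (5/18 - 208/9) = -4116 - 137/6 = -24833/6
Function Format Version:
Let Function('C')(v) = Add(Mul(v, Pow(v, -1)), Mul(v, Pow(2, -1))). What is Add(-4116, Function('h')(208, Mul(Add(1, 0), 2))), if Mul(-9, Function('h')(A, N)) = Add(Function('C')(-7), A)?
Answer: Rational(-24833, 6) ≈ -4138.8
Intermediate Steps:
Function('C')(v) = Add(1, Mul(Rational(1, 2), v)) (Function('C')(v) = Add(1, Mul(v, Rational(1, 2))) = Add(1, Mul(Rational(1, 2), v)))
Function('h')(A, N) = Add(Rational(5, 18), Mul(Rational(-1, 9), A)) (Function('h')(A, N) = Mul(Rational(-1, 9), Add(Add(1, Mul(Rational(1, 2), -7)), A)) = Mul(Rational(-1, 9), Add(Add(1, Rational(-7, 2)), A)) = Mul(Rational(-1, 9), Add(Rational(-5, 2), A)) = Add(Rational(5, 18), Mul(Rational(-1, 9), A)))
Add(-4116, Function('h')(208, Mul(Add(1, 0), 2))) = Add(-4116, Add(Rational(5, 18), Mul(Rational(-1, 9), 208))) = Add(-4116, Add(Rational(5, 18), Rational(-208, 9))) = Add(-4116, Rational(-137, 6)) = Rational(-24833, 6)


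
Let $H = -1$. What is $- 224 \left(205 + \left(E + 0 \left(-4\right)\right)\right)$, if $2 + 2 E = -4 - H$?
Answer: $-45360$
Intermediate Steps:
$E = - \frac{5}{2}$ ($E = -1 + \frac{-4 - -1}{2} = -1 + \frac{-4 + 1}{2} = -1 + \frac{1}{2} \left(-3\right) = -1 - \frac{3}{2} = - \frac{5}{2} \approx -2.5$)
$- 224 \left(205 + \left(E + 0 \left(-4\right)\right)\right) = - 224 \left(205 + \left(- \frac{5}{2} + 0 \left(-4\right)\right)\right) = - 224 \left(205 + \left(- \frac{5}{2} + 0\right)\right) = - 224 \left(205 - \frac{5}{2}\right) = - \frac{224 \cdot 405}{2} = \left(-1\right) 45360 = -45360$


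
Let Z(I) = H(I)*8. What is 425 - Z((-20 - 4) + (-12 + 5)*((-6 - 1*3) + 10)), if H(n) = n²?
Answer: -7263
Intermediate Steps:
Z(I) = 8*I² (Z(I) = I²*8 = 8*I²)
425 - Z((-20 - 4) + (-12 + 5)*((-6 - 1*3) + 10)) = 425 - 8*((-20 - 4) + (-12 + 5)*((-6 - 1*3) + 10))² = 425 - 8*(-24 - 7*((-6 - 3) + 10))² = 425 - 8*(-24 - 7*(-9 + 10))² = 425 - 8*(-24 - 7*1)² = 425 - 8*(-24 - 7)² = 425 - 8*(-31)² = 425 - 8*961 = 425 - 1*7688 = 425 - 7688 = -7263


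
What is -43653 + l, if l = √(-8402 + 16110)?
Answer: -43653 + 2*√1927 ≈ -43565.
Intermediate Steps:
l = 2*√1927 (l = √7708 = 2*√1927 ≈ 87.795)
-43653 + l = -43653 + 2*√1927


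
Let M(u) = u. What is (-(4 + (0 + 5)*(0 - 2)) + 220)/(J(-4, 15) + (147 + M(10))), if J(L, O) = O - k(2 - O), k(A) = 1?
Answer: 226/171 ≈ 1.3216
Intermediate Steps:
J(L, O) = -1 + O (J(L, O) = O - 1*1 = O - 1 = -1 + O)
(-(4 + (0 + 5)*(0 - 2)) + 220)/(J(-4, 15) + (147 + M(10))) = (-(4 + (0 + 5)*(0 - 2)) + 220)/((-1 + 15) + (147 + 10)) = (-(4 + 5*(-2)) + 220)/(14 + 157) = (-(4 - 10) + 220)/171 = (-1*(-6) + 220)*(1/171) = (6 + 220)*(1/171) = 226*(1/171) = 226/171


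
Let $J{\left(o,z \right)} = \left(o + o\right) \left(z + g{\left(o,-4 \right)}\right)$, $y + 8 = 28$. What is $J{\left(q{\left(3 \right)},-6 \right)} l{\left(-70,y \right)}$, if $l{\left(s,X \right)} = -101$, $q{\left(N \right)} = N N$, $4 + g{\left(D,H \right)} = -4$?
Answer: $25452$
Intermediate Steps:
$g{\left(D,H \right)} = -8$ ($g{\left(D,H \right)} = -4 - 4 = -8$)
$q{\left(N \right)} = N^{2}$
$y = 20$ ($y = -8 + 28 = 20$)
$J{\left(o,z \right)} = 2 o \left(-8 + z\right)$ ($J{\left(o,z \right)} = \left(o + o\right) \left(z - 8\right) = 2 o \left(-8 + z\right)$)
$J{\left(q{\left(3 \right)},-6 \right)} l{\left(-70,y \right)} = 2 \cdot 3^{2} \left(-8 - 6\right) \left(-101\right) = 2 \cdot 9 \left(-14\right) \left(-101\right) = \left(-252\right) \left(-101\right) = 25452$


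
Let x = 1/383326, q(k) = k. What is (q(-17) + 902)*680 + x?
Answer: 230685586801/383326 ≈ 6.0180e+5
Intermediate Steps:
x = 1/383326 ≈ 2.6087e-6
(q(-17) + 902)*680 + x = (-17 + 902)*680 + 1/383326 = 885*680 + 1/383326 = 601800 + 1/383326 = 230685586801/383326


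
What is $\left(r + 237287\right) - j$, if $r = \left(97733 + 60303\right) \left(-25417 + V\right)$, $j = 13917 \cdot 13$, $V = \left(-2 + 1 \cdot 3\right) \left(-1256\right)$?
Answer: $-4215237862$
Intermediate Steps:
$V = -1256$ ($V = \left(-2 + 3\right) \left(-1256\right) = 1 \left(-1256\right) = -1256$)
$j = 180921$
$r = -4215294228$ ($r = \left(97733 + 60303\right) \left(-25417 - 1256\right) = 158036 \left(-26673\right) = -4215294228$)
$\left(r + 237287\right) - j = \left(-4215294228 + 237287\right) - 180921 = -4215056941 - 180921 = -4215237862$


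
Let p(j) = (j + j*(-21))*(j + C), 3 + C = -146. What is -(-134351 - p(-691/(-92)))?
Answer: 329260451/2116 ≈ 1.5561e+5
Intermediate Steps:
C = -149 (C = -3 - 146 = -149)
p(j) = -20*j*(-149 + j) (p(j) = (j + j*(-21))*(j - 149) = (j - 21*j)*(-149 + j) = (-20*j)*(-149 + j) = -20*j*(-149 + j))
-(-134351 - p(-691/(-92))) = -(-134351 - 20*(-691/(-92))*(149 - (-691)/(-92))) = -(-134351 - 20*(-691*(-1/92))*(149 - (-691)*(-1)/92)) = -(-134351 - 20*691*(149 - 1*691/92)/92) = -(-134351 - 20*691*(149 - 691/92)/92) = -(-134351 - 20*691*13017/(92*92)) = -(-134351 - 1*44973735/2116) = -(-134351 - 44973735/2116) = -1*(-329260451/2116) = 329260451/2116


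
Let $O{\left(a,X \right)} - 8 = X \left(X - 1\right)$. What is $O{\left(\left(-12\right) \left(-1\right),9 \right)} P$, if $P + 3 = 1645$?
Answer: $131360$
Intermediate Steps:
$O{\left(a,X \right)} = 8 + X \left(-1 + X\right)$ ($O{\left(a,X \right)} = 8 + X \left(X - 1\right) = 8 + X \left(-1 + X\right)$)
$P = 1642$ ($P = -3 + 1645 = 1642$)
$O{\left(\left(-12\right) \left(-1\right),9 \right)} P = \left(8 + 9^{2} - 9\right) 1642 = \left(8 + 81 - 9\right) 1642 = 80 \cdot 1642 = 131360$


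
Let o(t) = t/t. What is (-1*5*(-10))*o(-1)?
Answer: 50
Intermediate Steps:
o(t) = 1
(-1*5*(-10))*o(-1) = (-1*5*(-10))*1 = -5*(-10)*1 = 50*1 = 50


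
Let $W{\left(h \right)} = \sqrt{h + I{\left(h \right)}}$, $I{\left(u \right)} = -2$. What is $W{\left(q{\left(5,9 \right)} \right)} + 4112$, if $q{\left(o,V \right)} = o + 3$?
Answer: $4112 + \sqrt{6} \approx 4114.5$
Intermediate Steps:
$q{\left(o,V \right)} = 3 + o$
$W{\left(h \right)} = \sqrt{-2 + h}$ ($W{\left(h \right)} = \sqrt{h - 2} = \sqrt{-2 + h}$)
$W{\left(q{\left(5,9 \right)} \right)} + 4112 = \sqrt{-2 + \left(3 + 5\right)} + 4112 = \sqrt{-2 + 8} + 4112 = \sqrt{6} + 4112 = 4112 + \sqrt{6}$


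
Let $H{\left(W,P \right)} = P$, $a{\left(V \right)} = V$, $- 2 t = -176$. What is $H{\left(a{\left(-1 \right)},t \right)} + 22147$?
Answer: $22235$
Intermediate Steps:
$t = 88$ ($t = \left(- \frac{1}{2}\right) \left(-176\right) = 88$)
$H{\left(a{\left(-1 \right)},t \right)} + 22147 = 88 + 22147 = 22235$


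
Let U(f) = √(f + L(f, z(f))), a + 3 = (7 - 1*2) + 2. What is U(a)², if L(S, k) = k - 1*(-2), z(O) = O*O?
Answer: 22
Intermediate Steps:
z(O) = O²
L(S, k) = 2 + k (L(S, k) = k + 2 = 2 + k)
a = 4 (a = -3 + ((7 - 1*2) + 2) = -3 + ((7 - 2) + 2) = -3 + (5 + 2) = -3 + 7 = 4)
U(f) = √(2 + f + f²) (U(f) = √(f + (2 + f²)) = √(2 + f + f²))
U(a)² = (√(2 + 4 + 4²))² = (√(2 + 4 + 16))² = (√22)² = 22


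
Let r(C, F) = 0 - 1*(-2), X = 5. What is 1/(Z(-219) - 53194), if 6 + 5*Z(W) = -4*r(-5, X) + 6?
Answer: -5/265978 ≈ -1.8799e-5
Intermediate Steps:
r(C, F) = 2 (r(C, F) = 0 + 2 = 2)
Z(W) = -8/5 (Z(W) = -6/5 + (-4*2 + 6)/5 = -6/5 + (-8 + 6)/5 = -6/5 + (1/5)*(-2) = -6/5 - 2/5 = -8/5)
1/(Z(-219) - 53194) = 1/(-8/5 - 53194) = 1/(-265978/5) = -5/265978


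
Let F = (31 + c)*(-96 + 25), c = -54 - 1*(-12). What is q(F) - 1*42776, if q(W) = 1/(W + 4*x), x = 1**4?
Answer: -33579159/785 ≈ -42776.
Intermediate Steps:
c = -42 (c = -54 + 12 = -42)
x = 1
F = 781 (F = (31 - 42)*(-96 + 25) = -11*(-71) = 781)
q(W) = 1/(4 + W) (q(W) = 1/(W + 4*1) = 1/(W + 4) = 1/(4 + W))
q(F) - 1*42776 = 1/(4 + 781) - 1*42776 = 1/785 - 42776 = -33579159/785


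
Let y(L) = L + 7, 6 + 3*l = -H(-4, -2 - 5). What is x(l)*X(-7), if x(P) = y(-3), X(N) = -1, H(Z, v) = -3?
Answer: -4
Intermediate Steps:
l = -1 (l = -2 + (-1*(-3))/3 = -2 + (1/3)*3 = -2 + 1 = -1)
y(L) = 7 + L
x(P) = 4 (x(P) = 7 - 3 = 4)
x(l)*X(-7) = 4*(-1) = -4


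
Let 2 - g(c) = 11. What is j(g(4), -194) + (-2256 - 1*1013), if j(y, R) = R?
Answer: -3463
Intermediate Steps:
g(c) = -9 (g(c) = 2 - 1*11 = 2 - 11 = -9)
j(g(4), -194) + (-2256 - 1*1013) = -194 + (-2256 - 1*1013) = -194 + (-2256 - 1013) = -194 - 3269 = -3463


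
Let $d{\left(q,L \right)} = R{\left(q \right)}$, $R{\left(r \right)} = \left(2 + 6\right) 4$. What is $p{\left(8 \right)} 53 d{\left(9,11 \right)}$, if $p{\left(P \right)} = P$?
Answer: $13568$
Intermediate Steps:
$R{\left(r \right)} = 32$ ($R{\left(r \right)} = 8 \cdot 4 = 32$)
$d{\left(q,L \right)} = 32$
$p{\left(8 \right)} 53 d{\left(9,11 \right)} = 8 \cdot 53 \cdot 32 = 424 \cdot 32 = 13568$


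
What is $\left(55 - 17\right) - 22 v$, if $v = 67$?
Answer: $-1436$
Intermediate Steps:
$\left(55 - 17\right) - 22 v = \left(55 - 17\right) - 1474 = 38 - 1474 = -1436$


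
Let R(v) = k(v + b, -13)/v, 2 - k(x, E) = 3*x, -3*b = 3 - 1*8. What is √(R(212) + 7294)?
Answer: √81921517/106 ≈ 85.387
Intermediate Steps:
b = 5/3 (b = -(3 - 1*8)/3 = -(3 - 8)/3 = -⅓*(-5) = 5/3 ≈ 1.6667)
k(x, E) = 2 - 3*x
R(v) = (-3 - 3*v)/v (R(v) = (2 - 3*(v + 5/3))/v = (2 - 3*(5/3 + v))/v = (2 + (-5 - 3*v))/v = (-3 - 3*v)/v)
√(R(212) + 7294) = √((-3 - 3/212) + 7294) = √(-639/212 + 7294) = √(1545689/212) = √81921517/106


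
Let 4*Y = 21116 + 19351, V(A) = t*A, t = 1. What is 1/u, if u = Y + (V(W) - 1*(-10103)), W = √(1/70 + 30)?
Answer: 11323060/228949425627 - 8*√147070/228949425627 ≈ 4.9443e-5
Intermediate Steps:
W = √147070/70 (W = √(1/70 + 30) = √(2101/70) = √147070/70 ≈ 5.4785)
V(A) = A (V(A) = 1*A = A)
Y = 40467/4 (Y = (21116 + 19351)/4 = (¼)*40467 = 40467/4 ≈ 10117.)
u = 80879/4 + √147070/70 (u = 40467/4 + (√147070/70 - 1*(-10103)) = 40467/4 + (√147070/70 + 10103) = 40467/4 + (10103 + √147070/70) = 80879/4 + √147070/70 ≈ 20225.)
1/u = 1/(80879/4 + √147070/70)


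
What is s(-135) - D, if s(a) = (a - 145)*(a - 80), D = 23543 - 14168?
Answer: 50825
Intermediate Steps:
D = 9375
s(a) = (-145 + a)*(-80 + a)
s(-135) - D = (11600 + (-135)² - 225*(-135)) - 1*9375 = (11600 + 18225 + 30375) - 9375 = 60200 - 9375 = 50825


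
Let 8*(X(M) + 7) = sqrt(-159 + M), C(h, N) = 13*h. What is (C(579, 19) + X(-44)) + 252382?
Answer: 259902 + I*sqrt(203)/8 ≈ 2.599e+5 + 1.781*I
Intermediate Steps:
X(M) = -7 + sqrt(-159 + M)/8
(C(579, 19) + X(-44)) + 252382 = (13*579 + (-7 + sqrt(-159 - 44)/8)) + 252382 = (7527 + (-7 + sqrt(-203)/8)) + 252382 = (7527 + (-7 + (I*sqrt(203))/8)) + 252382 = (7527 + (-7 + I*sqrt(203)/8)) + 252382 = (7520 + I*sqrt(203)/8) + 252382 = 259902 + I*sqrt(203)/8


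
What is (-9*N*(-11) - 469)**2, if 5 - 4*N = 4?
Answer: 3157729/16 ≈ 1.9736e+5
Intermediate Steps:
N = 1/4 (N = 5/4 - 1/4*4 = 5/4 - 1 = 1/4 ≈ 0.25000)
(-9*N*(-11) - 469)**2 = (-9*1/4*(-11) - 469)**2 = (-9/4*(-11) - 469)**2 = (99/4 - 469)**2 = (-1777/4)**2 = 3157729/16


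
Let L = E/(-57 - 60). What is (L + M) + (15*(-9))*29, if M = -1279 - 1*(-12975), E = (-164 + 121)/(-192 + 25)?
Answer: 152032916/19539 ≈ 7781.0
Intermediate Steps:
E = 43/167 (E = -43/(-167) = -43*(-1/167) = 43/167 ≈ 0.25748)
M = 11696 (M = -1279 + 12975 = 11696)
L = -43/19539 (L = 43/(167*(-57 - 60)) = (43/167)/(-117) = (43/167)*(-1/117) = -43/19539 ≈ -0.0022007)
(L + M) + (15*(-9))*29 = (-43/19539 + 11696) + (15*(-9))*29 = 228528101/19539 - 135*29 = 228528101/19539 - 3915 = 152032916/19539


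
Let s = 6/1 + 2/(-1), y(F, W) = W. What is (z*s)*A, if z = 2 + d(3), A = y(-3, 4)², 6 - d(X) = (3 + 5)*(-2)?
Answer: 1536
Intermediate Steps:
s = 4 (s = 6*1 + 2*(-1) = 6 - 2 = 4)
d(X) = 22 (d(X) = 6 - (3 + 5)*(-2) = 6 - 8*(-2) = 6 - 1*(-16) = 6 + 16 = 22)
A = 16 (A = 4² = 16)
z = 24 (z = 2 + 22 = 24)
(z*s)*A = (24*4)*16 = 96*16 = 1536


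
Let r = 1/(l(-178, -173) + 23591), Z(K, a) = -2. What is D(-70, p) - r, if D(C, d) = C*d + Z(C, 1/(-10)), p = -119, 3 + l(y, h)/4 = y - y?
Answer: 196365911/23579 ≈ 8328.0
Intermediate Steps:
l(y, h) = -12 (l(y, h) = -12 + 4*(y - y) = -12 + 4*0 = -12 + 0 = -12)
D(C, d) = -2 + C*d (D(C, d) = C*d - 2 = -2 + C*d)
r = 1/23579 (r = 1/(-12 + 23591) = 1/23579 ≈ 4.2411e-5)
D(-70, p) - r = (-2 - 70*(-119)) - 1*1/23579 = (-2 + 8330) - 1/23579 = 8328 - 1/23579 = 196365911/23579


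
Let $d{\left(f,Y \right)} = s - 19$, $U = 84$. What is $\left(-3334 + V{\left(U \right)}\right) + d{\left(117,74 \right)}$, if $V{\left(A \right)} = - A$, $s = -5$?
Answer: $-3442$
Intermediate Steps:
$d{\left(f,Y \right)} = -24$ ($d{\left(f,Y \right)} = -5 - 19 = -24$)
$\left(-3334 + V{\left(U \right)}\right) + d{\left(117,74 \right)} = \left(-3334 - 84\right) - 24 = -3418 - 24 = -3442$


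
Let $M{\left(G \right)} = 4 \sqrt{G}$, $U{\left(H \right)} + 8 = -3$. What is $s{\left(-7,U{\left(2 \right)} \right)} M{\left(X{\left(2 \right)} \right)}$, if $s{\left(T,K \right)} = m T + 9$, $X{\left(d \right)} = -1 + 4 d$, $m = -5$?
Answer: $176 \sqrt{7} \approx 465.65$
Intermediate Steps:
$U{\left(H \right)} = -11$ ($U{\left(H \right)} = -8 - 3 = -11$)
$s{\left(T,K \right)} = 9 - 5 T$ ($s{\left(T,K \right)} = - 5 T + 9 = 9 - 5 T$)
$s{\left(-7,U{\left(2 \right)} \right)} M{\left(X{\left(2 \right)} \right)} = \left(9 - -35\right) 4 \sqrt{-1 + 4 \cdot 2} = \left(9 + 35\right) 4 \sqrt{-1 + 8} = 44 \cdot 4 \sqrt{7} = 176 \sqrt{7}$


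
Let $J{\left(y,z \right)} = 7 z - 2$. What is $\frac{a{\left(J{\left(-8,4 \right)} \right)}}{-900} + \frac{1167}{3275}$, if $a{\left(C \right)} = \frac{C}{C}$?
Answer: $\frac{41881}{117900} \approx 0.35522$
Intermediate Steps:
$J{\left(y,z \right)} = -2 + 7 z$
$a{\left(C \right)} = 1$
$\frac{a{\left(J{\left(-8,4 \right)} \right)}}{-900} + \frac{1167}{3275} = 1 \frac{1}{-900} + \frac{1167}{3275} = 1 \left(- \frac{1}{900}\right) + 1167 \cdot \frac{1}{3275} = - \frac{1}{900} + \frac{1167}{3275} = \frac{41881}{117900}$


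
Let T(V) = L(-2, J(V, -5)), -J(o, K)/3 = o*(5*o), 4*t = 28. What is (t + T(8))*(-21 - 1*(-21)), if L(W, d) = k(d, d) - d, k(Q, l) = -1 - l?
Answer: 0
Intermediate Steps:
t = 7 (t = (¼)*28 = 7)
J(o, K) = -15*o² (J(o, K) = -3*o*5*o = -15*o²)
L(W, d) = -1 - 2*d (L(W, d) = (-1 - d) - d = -1 - 2*d)
T(V) = -1 + 30*V² (T(V) = -1 - (-30)*V² = -1 + 30*V²)
(t + T(8))*(-21 - 1*(-21)) = (7 + (-1 + 30*8²))*(-21 - 1*(-21)) = (7 + (-1 + 30*64))*(-21 + 21) = (7 + (-1 + 1920))*0 = (7 + 1919)*0 = 1926*0 = 0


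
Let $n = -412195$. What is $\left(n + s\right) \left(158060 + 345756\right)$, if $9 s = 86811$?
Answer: $- \frac{608432384768}{3} \approx -2.0281 \cdot 10^{11}$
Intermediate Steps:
$s = \frac{28937}{3}$ ($s = \frac{1}{9} \cdot 86811 = \frac{28937}{3} \approx 9645.7$)
$\left(n + s\right) \left(158060 + 345756\right) = \left(-412195 + \frac{28937}{3}\right) \left(158060 + 345756\right) = \left(- \frac{1207648}{3}\right) 503816 = - \frac{608432384768}{3}$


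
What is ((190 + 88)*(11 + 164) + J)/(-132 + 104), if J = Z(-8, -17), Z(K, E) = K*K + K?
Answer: -3479/2 ≈ -1739.5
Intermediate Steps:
Z(K, E) = K + K**2 (Z(K, E) = K**2 + K = K + K**2)
J = 56 (J = -8*(1 - 8) = -8*(-7) = 56)
((190 + 88)*(11 + 164) + J)/(-132 + 104) = ((190 + 88)*(11 + 164) + 56)/(-132 + 104) = (278*175 + 56)/(-28) = (48650 + 56)*(-1/28) = 48706*(-1/28) = -3479/2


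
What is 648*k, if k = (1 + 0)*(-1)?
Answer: -648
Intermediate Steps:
k = -1 (k = 1*(-1) = -1)
648*k = 648*(-1) = -648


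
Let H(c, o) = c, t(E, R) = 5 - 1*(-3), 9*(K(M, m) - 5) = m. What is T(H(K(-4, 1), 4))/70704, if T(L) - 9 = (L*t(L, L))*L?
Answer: 17657/5727024 ≈ 0.0030831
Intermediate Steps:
K(M, m) = 5 + m/9
t(E, R) = 8 (t(E, R) = 5 + 3 = 8)
T(L) = 9 + 8*L² (T(L) = 9 + (L*8)*L = 9 + (8*L)*L = 9 + 8*L²)
T(H(K(-4, 1), 4))/70704 = (9 + 8*(5 + (⅑)*1)²)/70704 = (9 + 8*(5 + ⅑)²)*(1/70704) = (9 + 8*(46/9)²)*(1/70704) = (9 + 8*(2116/81))*(1/70704) = (9 + 16928/81)*(1/70704) = (17657/81)*(1/70704) = 17657/5727024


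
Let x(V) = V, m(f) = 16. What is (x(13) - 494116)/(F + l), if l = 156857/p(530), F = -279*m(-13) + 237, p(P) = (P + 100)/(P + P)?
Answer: -31128489/16360541 ≈ -1.9027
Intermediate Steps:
p(P) = (100 + P)/(2*P) (p(P) = (100 + P)/((2*P)) = (100 + P)*(1/(2*P)) = (100 + P)/(2*P))
F = -4227 (F = -279*16 + 237 = -4464 + 237 = -4227)
l = 16626842/63 (l = 156857/(((½)*(100 + 530)/530)) = 156857/(((½)*(1/530)*630)) = 156857/(63/106) = 156857*(106/63) = 16626842/63 ≈ 2.6392e+5)
(x(13) - 494116)/(F + l) = (13 - 494116)/(-4227 + 16626842/63) = -494103/16360541/63 = -494103*63/16360541 = -31128489/16360541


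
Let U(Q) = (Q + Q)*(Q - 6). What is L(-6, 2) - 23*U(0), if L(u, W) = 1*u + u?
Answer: -12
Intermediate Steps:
L(u, W) = 2*u (L(u, W) = u + u = 2*u)
U(Q) = 2*Q*(-6 + Q) (U(Q) = (2*Q)*(-6 + Q) = 2*Q*(-6 + Q))
L(-6, 2) - 23*U(0) = 2*(-6) - 46*0*(-6 + 0) = -12 - 46*0*(-6) = -12 - 23*0 = -12 + 0 = -12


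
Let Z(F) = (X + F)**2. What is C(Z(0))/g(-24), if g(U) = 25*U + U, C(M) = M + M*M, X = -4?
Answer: -17/39 ≈ -0.43590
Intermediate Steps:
Z(F) = (-4 + F)**2
C(M) = M + M**2
g(U) = 26*U
C(Z(0))/g(-24) = ((-4 + 0)**2*(1 + (-4 + 0)**2))/((26*(-24))) = ((-4)**2*(1 + (-4)**2))/(-624) = (16*(1 + 16))*(-1/624) = (16*17)*(-1/624) = 272*(-1/624) = -17/39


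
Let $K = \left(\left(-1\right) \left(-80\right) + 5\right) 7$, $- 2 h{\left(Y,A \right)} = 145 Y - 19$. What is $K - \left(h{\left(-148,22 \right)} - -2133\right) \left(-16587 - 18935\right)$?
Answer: $457257540$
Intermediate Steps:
$h{\left(Y,A \right)} = \frac{19}{2} - \frac{145 Y}{2}$ ($h{\left(Y,A \right)} = - \frac{145 Y - 19}{2} = - \frac{-19 + 145 Y}{2} = \frac{19}{2} - \frac{145 Y}{2}$)
$K = 595$ ($K = \left(80 + 5\right) 7 = 85 \cdot 7 = 595$)
$K - \left(h{\left(-148,22 \right)} - -2133\right) \left(-16587 - 18935\right) = 595 - \left(\left(\frac{19}{2} - -10730\right) - -2133\right) \left(-16587 - 18935\right) = 595 - \left(\left(\frac{19}{2} + 10730\right) + \left(-27 + 2160\right)\right) \left(-35522\right) = 595 - \left(\frac{21479}{2} + 2133\right) \left(-35522\right) = 595 - \frac{25745}{2} \left(-35522\right) = 595 - -457256945 = 595 + 457256945 = 457257540$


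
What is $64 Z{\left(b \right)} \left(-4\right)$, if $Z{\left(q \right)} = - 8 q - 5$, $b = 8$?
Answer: $17664$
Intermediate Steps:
$Z{\left(q \right)} = -5 - 8 q$
$64 Z{\left(b \right)} \left(-4\right) = 64 \left(-5 - 64\right) \left(-4\right) = 64 \left(-69\right) \left(-4\right) = \left(-4416\right) \left(-4\right) = 17664$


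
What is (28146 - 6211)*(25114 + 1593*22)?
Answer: 1319609600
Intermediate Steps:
(28146 - 6211)*(25114 + 1593*22) = 21935*(25114 + 35046) = 21935*60160 = 1319609600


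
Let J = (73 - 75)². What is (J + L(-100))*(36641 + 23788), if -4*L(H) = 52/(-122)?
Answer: 30274929/122 ≈ 2.4816e+5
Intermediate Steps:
L(H) = 13/122 (L(H) = -13/(-122) = -13*(-1)/122 = -¼*(-26/61) = 13/122)
J = 4 (J = (-2)² = 4)
(J + L(-100))*(36641 + 23788) = (4 + 13/122)*(36641 + 23788) = (501/122)*60429 = 30274929/122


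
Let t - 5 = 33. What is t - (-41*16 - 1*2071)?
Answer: 2765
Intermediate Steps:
t = 38 (t = 5 + 33 = 38)
t - (-41*16 - 1*2071) = 38 - (-41*16 - 1*2071) = 38 - (-656 - 2071) = 38 - 1*(-2727) = 38 + 2727 = 2765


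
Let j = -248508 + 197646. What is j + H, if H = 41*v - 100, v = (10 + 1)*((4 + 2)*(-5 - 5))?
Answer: -78022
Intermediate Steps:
j = -50862
v = -660 (v = 11*(6*(-10)) = 11*(-60) = -660)
H = -27160 (H = 41*(-660) - 100 = -27060 - 100 = -27160)
j + H = -50862 - 27160 = -78022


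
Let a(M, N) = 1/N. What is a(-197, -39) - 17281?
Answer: -673960/39 ≈ -17281.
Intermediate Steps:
a(-197, -39) - 17281 = 1/(-39) - 17281 = -1/39 - 17281 = -673960/39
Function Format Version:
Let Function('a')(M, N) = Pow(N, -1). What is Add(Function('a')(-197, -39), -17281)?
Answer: Rational(-673960, 39) ≈ -17281.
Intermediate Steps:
Add(Function('a')(-197, -39), -17281) = Add(Pow(-39, -1), -17281) = Add(Rational(-1, 39), -17281) = Rational(-673960, 39)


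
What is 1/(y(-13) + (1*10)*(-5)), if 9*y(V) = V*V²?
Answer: -9/2647 ≈ -0.0034001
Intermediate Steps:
y(V) = V³/9 (y(V) = (V*V²)/9 = V³/9)
1/(y(-13) + (1*10)*(-5)) = 1/((⅑)*(-13)³ + (1*10)*(-5)) = 1/((⅑)*(-2197) + 10*(-5)) = 1/(-2197/9 - 50) = 1/(-2647/9) = -9/2647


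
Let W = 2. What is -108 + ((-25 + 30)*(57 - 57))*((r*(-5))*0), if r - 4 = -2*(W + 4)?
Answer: -108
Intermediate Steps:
r = -8 (r = 4 - 2*(2 + 4) = 4 - 2*6 = 4 - 12 = -8)
-108 + ((-25 + 30)*(57 - 57))*((r*(-5))*0) = -108 + ((-25 + 30)*(57 - 57))*(-8*(-5)*0) = -108 + (5*0)*(40*0) = -108 + 0*0 = -108 + 0 = -108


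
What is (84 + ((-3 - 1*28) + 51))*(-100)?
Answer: -10400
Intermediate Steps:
(84 + ((-3 - 1*28) + 51))*(-100) = (84 + ((-3 - 28) + 51))*(-100) = (84 + (-31 + 51))*(-100) = (84 + 20)*(-100) = 104*(-100) = -10400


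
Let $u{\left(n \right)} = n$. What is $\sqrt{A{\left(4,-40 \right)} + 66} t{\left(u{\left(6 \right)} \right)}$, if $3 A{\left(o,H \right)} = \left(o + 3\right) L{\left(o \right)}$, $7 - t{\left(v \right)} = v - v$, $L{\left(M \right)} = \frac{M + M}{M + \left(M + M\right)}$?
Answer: $\frac{28 \sqrt{38}}{3} \approx 57.535$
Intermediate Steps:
$L{\left(M \right)} = \frac{2}{3}$ ($L{\left(M \right)} = \frac{2 M}{M + 2 M} = \frac{2 M}{3 M} = 2 M \frac{1}{3 M} = \frac{2}{3}$)
$t{\left(v \right)} = 7$ ($t{\left(v \right)} = 7 - \left(v - v\right) = 7 - 0 = 7 + 0 = 7$)
$A{\left(o,H \right)} = \frac{2}{3} + \frac{2 o}{9}$ ($A{\left(o,H \right)} = \frac{\left(o + 3\right) \frac{2}{3}}{3} = \frac{\left(3 + o\right) \frac{2}{3}}{3} = \frac{2 + \frac{2 o}{3}}{3} = \frac{2}{3} + \frac{2 o}{9}$)
$\sqrt{A{\left(4,-40 \right)} + 66} t{\left(u{\left(6 \right)} \right)} = \sqrt{\left(\frac{2}{3} + \frac{2}{9} \cdot 4\right) + 66} \cdot 7 = \sqrt{\left(\frac{2}{3} + \frac{8}{9}\right) + 66} \cdot 7 = \sqrt{\frac{14}{9} + 66} \cdot 7 = \sqrt{\frac{608}{9}} \cdot 7 = \frac{4 \sqrt{38}}{3} \cdot 7 = \frac{28 \sqrt{38}}{3}$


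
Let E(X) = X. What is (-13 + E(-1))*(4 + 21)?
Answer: -350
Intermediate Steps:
(-13 + E(-1))*(4 + 21) = (-13 - 1)*(4 + 21) = -14*25 = -350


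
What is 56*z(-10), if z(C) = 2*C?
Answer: -1120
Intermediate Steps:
56*z(-10) = 56*(2*(-10)) = 56*(-20) = -1120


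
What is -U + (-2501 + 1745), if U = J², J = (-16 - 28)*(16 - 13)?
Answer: -18180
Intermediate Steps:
J = -132 (J = -44*3 = -132)
U = 17424 (U = (-132)² = 17424)
-U + (-2501 + 1745) = -1*17424 + (-2501 + 1745) = -17424 - 756 = -18180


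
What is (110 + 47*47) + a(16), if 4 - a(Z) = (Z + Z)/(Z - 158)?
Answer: 164949/71 ≈ 2323.2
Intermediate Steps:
a(Z) = 4 - 2*Z/(-158 + Z) (a(Z) = 4 - (Z + Z)/(Z - 158) = 4 - 2*Z/(-158 + Z))
(110 + 47*47) + a(16) = (110 + 47*47) + 2*(-316 + 16)/(-158 + 16) = (110 + 2209) + 2*(-300)/(-142) = 2319 + 2*(-1/142)*(-300) = 2319 + 300/71 = 164949/71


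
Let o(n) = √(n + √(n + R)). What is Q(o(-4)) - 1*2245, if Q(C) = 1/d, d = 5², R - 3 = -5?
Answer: -56124/25 ≈ -2245.0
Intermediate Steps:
R = -2 (R = 3 - 5 = -2)
d = 25
o(n) = √(n + √(-2 + n)) (o(n) = √(n + √(n - 2)) = √(n + √(-2 + n)))
Q(C) = 1/25
Q(o(-4)) - 1*2245 = 1/25 - 1*2245 = 1/25 - 2245 = -56124/25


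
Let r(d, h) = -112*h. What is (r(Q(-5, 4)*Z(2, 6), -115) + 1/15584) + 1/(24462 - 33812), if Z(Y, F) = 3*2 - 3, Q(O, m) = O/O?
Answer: 938374972883/72855200 ≈ 12880.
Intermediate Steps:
Q(O, m) = 1
Z(Y, F) = 3 (Z(Y, F) = 6 - 3 = 3)
(r(Q(-5, 4)*Z(2, 6), -115) + 1/15584) + 1/(24462 - 33812) = (-112*(-115) + 1/15584) + 1/(24462 - 33812) = (12880 + 1/15584) + 1/(-9350) = 200721921/15584 - 1/9350 = 938374972883/72855200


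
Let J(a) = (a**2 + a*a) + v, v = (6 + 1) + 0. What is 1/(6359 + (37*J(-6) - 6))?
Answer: 1/9276 ≈ 0.00010781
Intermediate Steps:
v = 7 (v = 7 + 0 = 7)
J(a) = 7 + 2*a**2 (J(a) = (a**2 + a*a) + 7 = (a**2 + a**2) + 7 = 2*a**2 + 7 = 7 + 2*a**2)
1/(6359 + (37*J(-6) - 6)) = 1/(6359 + (37*(7 + 2*(-6)**2) - 6)) = 1/(6359 + (37*(7 + 2*36) - 6)) = 1/(6359 + (37*(7 + 72) - 6)) = 1/(6359 + (37*79 - 6)) = 1/(6359 + (2923 - 6)) = 1/(6359 + 2917) = 1/9276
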